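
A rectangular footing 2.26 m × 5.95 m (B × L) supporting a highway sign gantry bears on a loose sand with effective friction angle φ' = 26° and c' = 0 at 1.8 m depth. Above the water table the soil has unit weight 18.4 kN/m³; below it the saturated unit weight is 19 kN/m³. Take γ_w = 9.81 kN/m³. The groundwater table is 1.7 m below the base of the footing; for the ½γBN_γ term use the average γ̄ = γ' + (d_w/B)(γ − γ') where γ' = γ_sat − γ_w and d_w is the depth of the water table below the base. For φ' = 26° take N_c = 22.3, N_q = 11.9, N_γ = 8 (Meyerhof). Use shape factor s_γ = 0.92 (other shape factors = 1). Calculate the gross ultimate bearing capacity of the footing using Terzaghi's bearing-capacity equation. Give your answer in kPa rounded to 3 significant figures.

q_ult ≈ 528 kPa

Effective surcharge at the founding depth q = γ·D_f = 18.4 × 1.8 = 33.12 kPa.
With d_w = 1.7 m < B, γ̄ = 9.19 + (1.7/2.26) × (18.4 − 9.19) = 16.118 kN/m³.
q_ult = q·N_q + 0.5·γ·B·N_γ·s_γ
     = 33.12 × 11.9 + 0.5 × 16.118 × 2.26 × 8 × 0.92
     = 394.13 + 134.05 = 528.18 kPa.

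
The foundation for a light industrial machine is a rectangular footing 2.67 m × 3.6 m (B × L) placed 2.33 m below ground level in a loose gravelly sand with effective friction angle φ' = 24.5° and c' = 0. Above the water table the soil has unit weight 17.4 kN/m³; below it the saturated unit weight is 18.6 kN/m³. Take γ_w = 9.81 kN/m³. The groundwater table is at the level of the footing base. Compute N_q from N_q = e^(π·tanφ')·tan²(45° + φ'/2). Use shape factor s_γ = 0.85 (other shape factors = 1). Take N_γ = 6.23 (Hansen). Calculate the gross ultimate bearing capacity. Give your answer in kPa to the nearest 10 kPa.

q_ult ≈ 470 kPa

tan24.5° = 0.4557, so N_q = e^(π×0.4557)·tan²(57.25°) = 4.186 × 2.417 = 10.12.
q = γ·D_f = 17.4 × 2.33 = 40.542 kPa.
For the ½γBN_γ term take γ' = 18.6 − 9.81 = 8.79 kN/m³ (soil below base is submerged).
q·N_q = 40.542 × 10.117 = 410.17 kPa
0.5·γ·B·N_γ·s_γ = 0.5 × 8.79 × 2.67 × 6.23 × 0.85 = 62.141 kPa
q_ult = 410.17 + 62.141 = 472.31 kPa.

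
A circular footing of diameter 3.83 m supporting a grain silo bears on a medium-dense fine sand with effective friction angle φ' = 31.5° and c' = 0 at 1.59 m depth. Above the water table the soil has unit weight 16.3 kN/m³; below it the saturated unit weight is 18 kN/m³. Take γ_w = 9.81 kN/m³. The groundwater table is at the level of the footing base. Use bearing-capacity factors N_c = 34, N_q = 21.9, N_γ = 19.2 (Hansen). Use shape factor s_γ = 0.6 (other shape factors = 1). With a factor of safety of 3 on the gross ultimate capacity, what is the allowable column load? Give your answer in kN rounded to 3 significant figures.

Overburden at base level: q = 16.3 × 1.59 = 25.917 kPa.
Below the base the soil is submerged, so the ½γBN_γ term uses γ' = 18 − 9.81 = 8.19 kN/m³.
Surcharge term q·N_q = 25.917 × 21.9 = 567.58 kPa; self-weight term 0.5·γ·B·N_γ·s_γ = 0.5 × 8.19 × 3.83 × 19.2 × 0.6 = 180.68 kPa.
q_ult = 567.58 + 180.68 = 748.26 kPa.
Gross allowable pressure q_all = 748.26 / 3 = 249.42 kPa.
Footing area = 11.5209 m², so allowable column load = 249.42 × 11.5209 = 2873.5 kN.

P_all ≈ 2870 kN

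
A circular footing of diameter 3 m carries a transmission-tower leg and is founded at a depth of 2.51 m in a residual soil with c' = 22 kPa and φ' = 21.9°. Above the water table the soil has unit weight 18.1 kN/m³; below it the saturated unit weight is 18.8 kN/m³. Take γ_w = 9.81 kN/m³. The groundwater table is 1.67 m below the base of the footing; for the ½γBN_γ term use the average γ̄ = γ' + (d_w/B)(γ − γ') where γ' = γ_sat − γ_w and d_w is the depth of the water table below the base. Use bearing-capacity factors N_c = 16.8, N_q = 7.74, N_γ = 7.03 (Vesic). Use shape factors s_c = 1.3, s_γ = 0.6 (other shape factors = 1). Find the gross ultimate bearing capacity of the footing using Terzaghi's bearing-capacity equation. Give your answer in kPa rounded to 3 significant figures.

q_ult ≈ 921 kPa

Overburden at base level: q = 18.1 × 2.51 = 45.431 kPa.
The water table is 1.67 m below the base (< B = 3 m), so the ½γBN_γ term uses γ̄ = γ' + (d_w/B)(γ − γ') = 8.99 + (1.67/3)(18.1 − 8.99) = 14.061 kN/m³.
Cohesion term c·N_c·s_c = 22 × 16.8 × 1.3 = 480.48 kPa; surcharge term q·N_q = 45.431 × 7.74 = 351.64 kPa; self-weight term 0.5·γ·B·N_γ·s_γ = 0.5 × 14.061 × 3 × 7.03 × 0.6 = 88.965 kPa.
q_ult = 480.48 + 351.64 + 88.965 = 921.08 kPa.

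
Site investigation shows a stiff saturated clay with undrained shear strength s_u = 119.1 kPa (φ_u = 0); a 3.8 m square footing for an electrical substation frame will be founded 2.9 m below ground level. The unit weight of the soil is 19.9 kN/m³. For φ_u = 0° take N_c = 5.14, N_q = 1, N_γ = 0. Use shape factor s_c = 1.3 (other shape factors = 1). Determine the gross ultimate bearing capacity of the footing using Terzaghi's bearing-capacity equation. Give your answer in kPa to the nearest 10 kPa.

q_ult ≈ 850 kPa

q = γ·D_f = 19.9 × 2.9 = 57.71 kPa.
c·N_c·s_c = 119.1 × 5.14 × 1.3 = 795.83 kPa
q·N_q = 57.71 × 1 = 57.71 kPa
q_ult = 795.83 + 57.71 = 853.54 kPa.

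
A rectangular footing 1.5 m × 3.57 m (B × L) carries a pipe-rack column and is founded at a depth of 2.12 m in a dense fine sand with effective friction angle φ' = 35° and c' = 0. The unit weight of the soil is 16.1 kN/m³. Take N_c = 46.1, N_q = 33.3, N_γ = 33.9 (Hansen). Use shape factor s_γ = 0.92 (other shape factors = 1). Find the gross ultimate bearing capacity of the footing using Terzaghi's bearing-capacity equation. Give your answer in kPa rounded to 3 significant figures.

q = γ·D_f = 16.1 × 2.12 = 34.132 kPa.
q·N_q = 34.132 × 33.3 = 1136.6 kPa
0.5·γ·B·N_γ·s_γ = 0.5 × 16.1 × 1.5 × 33.9 × 0.92 = 376.6 kPa
q_ult = 1136.6 + 376.6 = 1513.2 kPa.

q_ult ≈ 1510 kPa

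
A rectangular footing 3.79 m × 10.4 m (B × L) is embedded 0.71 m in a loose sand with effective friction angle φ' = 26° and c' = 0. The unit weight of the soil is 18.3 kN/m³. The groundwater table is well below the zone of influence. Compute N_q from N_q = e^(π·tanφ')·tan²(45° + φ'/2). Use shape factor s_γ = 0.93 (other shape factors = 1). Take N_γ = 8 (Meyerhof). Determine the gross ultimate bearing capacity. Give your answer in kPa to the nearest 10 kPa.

q_ult ≈ 410 kPa

tan26° = 0.4877, so N_q = e^(π×0.4877)·tan²(58°) = 4.629 × 2.561 = 11.85.
Overburden at base level: q = 18.3 × 0.71 = 12.993 kPa.
Surcharge term q·N_q = 12.993 × 11.854 = 154.02 kPa; self-weight term 0.5·γ·B·N_γ·s_γ = 0.5 × 18.3 × 3.79 × 8 × 0.93 = 258.01 kPa.
q_ult = 154.02 + 258.01 = 412.03 kPa.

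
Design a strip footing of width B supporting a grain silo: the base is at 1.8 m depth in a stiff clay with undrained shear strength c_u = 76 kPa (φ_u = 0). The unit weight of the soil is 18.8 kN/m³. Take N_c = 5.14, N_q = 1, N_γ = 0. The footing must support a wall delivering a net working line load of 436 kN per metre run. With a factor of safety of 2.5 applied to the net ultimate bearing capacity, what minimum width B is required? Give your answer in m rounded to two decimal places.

B = 2.79 m

Effective surcharge at the founding depth q = γ·D_f = 18.8 × 1.8 = 33.84 kPa.
q_ult = c·N_c + q·N_q
     = 76 × 5.14 + 33.84 × 1
     = 390.64 + 33.84 = 424.48 kPa.
For φ = 0 the ½γBN_γ term vanishes, so q_ult is independent of B. q_net = 424.48 − 33.84 = 390.64 kPa; q_all(net) = 390.64/2.5 = 156.26 kPa.
Required width B = w / q_all(net) = 436 / 156.26 = 2.79 m.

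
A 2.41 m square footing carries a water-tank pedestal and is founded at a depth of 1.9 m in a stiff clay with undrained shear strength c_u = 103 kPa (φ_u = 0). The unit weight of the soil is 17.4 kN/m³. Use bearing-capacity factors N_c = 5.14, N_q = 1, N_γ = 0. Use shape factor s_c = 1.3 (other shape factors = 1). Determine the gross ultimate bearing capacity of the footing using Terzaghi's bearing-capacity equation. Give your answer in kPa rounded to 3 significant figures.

q = γ·D_f = 17.4 × 1.9 = 33.06 kPa.
c·N_c·s_c = 103 × 5.14 × 1.3 = 688.25 kPa
q·N_q = 33.06 × 1 = 33.06 kPa
q_ult = 688.25 + 33.06 = 721.31 kPa.

q_ult ≈ 721 kPa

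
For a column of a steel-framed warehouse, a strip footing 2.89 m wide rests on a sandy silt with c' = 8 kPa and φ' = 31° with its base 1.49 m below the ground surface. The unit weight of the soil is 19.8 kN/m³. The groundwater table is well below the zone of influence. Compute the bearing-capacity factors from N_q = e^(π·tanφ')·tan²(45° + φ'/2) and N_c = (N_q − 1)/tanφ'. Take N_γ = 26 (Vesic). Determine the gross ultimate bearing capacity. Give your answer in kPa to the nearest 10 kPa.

tan31° = 0.6009, so N_q = e^(π×0.6009)·tan²(60.5°) = 6.604 × 3.124 = 20.63.
N_c = (20.63 − 1)/tan31° = 32.67.
Effective surcharge at the founding depth q = γ·D_f = 19.8 × 1.49 = 29.502 kPa.
q_ult = c·N_c + q·N_q + 0.5·γ·B·N_γ
     = 8 × 32.671 + 29.502 × 20.631 + 0.5 × 19.8 × 2.89 × 26
     = 261.37 + 608.65 + 743.89 = 1613.9 kPa.

q_ult ≈ 1610 kPa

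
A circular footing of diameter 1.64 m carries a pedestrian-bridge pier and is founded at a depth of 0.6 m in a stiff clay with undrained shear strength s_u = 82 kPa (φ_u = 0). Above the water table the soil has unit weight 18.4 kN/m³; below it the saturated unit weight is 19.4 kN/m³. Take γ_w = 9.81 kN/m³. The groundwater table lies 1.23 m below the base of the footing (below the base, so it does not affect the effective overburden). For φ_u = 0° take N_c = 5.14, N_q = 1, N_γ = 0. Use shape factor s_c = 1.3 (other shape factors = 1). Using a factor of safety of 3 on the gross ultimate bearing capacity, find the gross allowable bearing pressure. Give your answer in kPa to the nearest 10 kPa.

q = γ·D_f = 18.4 × 0.6 = 11.04 kPa.
c·N_c·s_c = 82 × 5.14 × 1.3 = 547.92 kPa
q·N_q = 11.04 × 1 = 11.04 kPa
q_ult = 547.92 + 11.04 = 558.96 kPa.
q_all = 558.96 / 3 = 186.32 kPa.

q_all ≈ 190 kPa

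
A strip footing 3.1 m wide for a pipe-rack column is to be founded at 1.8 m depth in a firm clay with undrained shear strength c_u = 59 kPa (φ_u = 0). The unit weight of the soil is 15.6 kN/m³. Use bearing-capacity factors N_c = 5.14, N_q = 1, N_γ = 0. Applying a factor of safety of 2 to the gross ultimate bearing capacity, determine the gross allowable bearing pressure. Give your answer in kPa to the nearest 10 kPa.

q_all ≈ 170 kPa

Overburden at base level: q = 15.6 × 1.8 = 28.08 kPa.
Cohesion term c·N_c = 59 × 5.14 = 303.26 kPa; surcharge term q·N_q = 28.08 × 1 = 28.08 kPa.
q_ult = 303.26 + 28.08 = 331.34 kPa.
q_all = q_ult / FS = 331.34 / 2 = 165.67 kPa.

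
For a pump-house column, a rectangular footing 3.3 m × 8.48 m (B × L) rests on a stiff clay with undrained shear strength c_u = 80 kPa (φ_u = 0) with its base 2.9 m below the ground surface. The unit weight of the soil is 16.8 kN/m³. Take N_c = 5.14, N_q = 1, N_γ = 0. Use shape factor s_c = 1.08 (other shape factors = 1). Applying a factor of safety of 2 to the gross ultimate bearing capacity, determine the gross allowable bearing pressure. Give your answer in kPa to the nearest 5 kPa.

Overburden at base level: q = 16.8 × 2.9 = 48.72 kPa.
Cohesion term c·N_c·s_c = 80 × 5.14 × 1.08 = 444.1 kPa; surcharge term q·N_q = 48.72 × 1 = 48.72 kPa.
q_ult = 444.1 + 48.72 = 492.82 kPa.
q_all = q_ult / FS = 492.82 / 2 = 246.41 kPa.

q_all ≈ 245 kPa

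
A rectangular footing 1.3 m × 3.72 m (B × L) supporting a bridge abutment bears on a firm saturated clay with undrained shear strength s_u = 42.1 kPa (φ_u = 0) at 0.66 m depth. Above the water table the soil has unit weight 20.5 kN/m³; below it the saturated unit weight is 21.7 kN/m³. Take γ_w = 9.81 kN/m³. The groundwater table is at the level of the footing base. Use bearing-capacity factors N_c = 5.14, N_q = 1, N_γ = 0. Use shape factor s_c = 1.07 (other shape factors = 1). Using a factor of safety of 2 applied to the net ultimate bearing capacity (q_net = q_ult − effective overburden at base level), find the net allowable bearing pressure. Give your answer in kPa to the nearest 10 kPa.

q_all(net) ≈ 120 kPa

Effective surcharge at the founding depth q = γ·D_f = 20.5 × 0.66 = 13.53 kPa.
q_ult = c·N_c·s_c + q·N_q
     = 42.1 × 5.14 × 1.07 + 13.53 × 1
     = 231.54 + 13.53 = 245.07 kPa.
Net ultimate: q_net = 245.07 − 13.53 = 231.54 kPa.
q_all(net) = 231.54 / 2 = 115.77 kPa.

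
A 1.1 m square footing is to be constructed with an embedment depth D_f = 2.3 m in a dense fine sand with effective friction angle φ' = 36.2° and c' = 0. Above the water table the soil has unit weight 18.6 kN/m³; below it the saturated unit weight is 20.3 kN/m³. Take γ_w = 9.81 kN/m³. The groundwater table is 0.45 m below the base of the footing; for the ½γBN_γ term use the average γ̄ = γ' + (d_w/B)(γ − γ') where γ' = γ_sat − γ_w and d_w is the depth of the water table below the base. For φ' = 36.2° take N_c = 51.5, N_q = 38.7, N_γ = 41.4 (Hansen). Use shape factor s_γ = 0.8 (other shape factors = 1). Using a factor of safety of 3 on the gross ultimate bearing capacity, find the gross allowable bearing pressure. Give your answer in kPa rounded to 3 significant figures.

Effective surcharge at the founding depth q = γ·D_f = 18.6 × 2.3 = 42.78 kPa.
With d_w = 0.45 m < B, γ̄ = 10.49 + (0.45/1.1) × (18.6 − 10.49) = 13.808 kN/m³.
q_ult = q·N_q + 0.5·γ·B·N_γ·s_γ
     = 42.78 × 38.7 + 0.5 × 13.808 × 1.1 × 41.4 × 0.8
     = 1655.6 + 251.52 = 1907.1 kPa.
q_all = 1907.1 / 3 = 635.7 kPa.

q_all ≈ 636 kPa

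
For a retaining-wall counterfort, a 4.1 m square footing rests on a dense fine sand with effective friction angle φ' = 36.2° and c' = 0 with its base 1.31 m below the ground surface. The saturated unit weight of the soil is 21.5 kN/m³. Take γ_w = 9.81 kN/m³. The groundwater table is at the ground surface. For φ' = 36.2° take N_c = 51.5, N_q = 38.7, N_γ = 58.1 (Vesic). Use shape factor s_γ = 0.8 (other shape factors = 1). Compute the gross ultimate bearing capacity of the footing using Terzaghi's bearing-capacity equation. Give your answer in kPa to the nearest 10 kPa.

q_ult ≈ 1710 kPa

γ' = 21.5 − 9.81 = 11.69 kN/m³ (submerged throughout). q = 11.69 × 1.31 = 15.314 kPa; the same γ' applies in the ½γBN_γ term.
q·N_q = 15.314 × 38.7 = 592.65 kPa
0.5·γ·B·N_γ·s_γ = 0.5 × 11.69 × 4.1 × 58.1 × 0.8 = 1113.9 kPa
q_ult = 592.65 + 1113.9 = 1706.5 kPa.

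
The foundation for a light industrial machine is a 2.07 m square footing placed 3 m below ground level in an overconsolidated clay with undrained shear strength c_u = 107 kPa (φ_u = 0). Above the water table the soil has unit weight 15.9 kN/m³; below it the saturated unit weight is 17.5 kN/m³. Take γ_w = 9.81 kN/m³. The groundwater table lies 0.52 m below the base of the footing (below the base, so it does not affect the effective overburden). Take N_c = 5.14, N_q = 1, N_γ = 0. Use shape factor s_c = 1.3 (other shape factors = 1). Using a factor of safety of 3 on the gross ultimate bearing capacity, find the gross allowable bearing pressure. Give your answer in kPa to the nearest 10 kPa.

q = γ·D_f = 15.9 × 3 = 47.7 kPa.
c·N_c·s_c = 107 × 5.14 × 1.3 = 714.97 kPa
q·N_q = 47.7 × 1 = 47.7 kPa
q_ult = 714.97 + 47.7 = 762.67 kPa.
q_all = 762.67 / 3 = 254.22 kPa.

q_all ≈ 250 kPa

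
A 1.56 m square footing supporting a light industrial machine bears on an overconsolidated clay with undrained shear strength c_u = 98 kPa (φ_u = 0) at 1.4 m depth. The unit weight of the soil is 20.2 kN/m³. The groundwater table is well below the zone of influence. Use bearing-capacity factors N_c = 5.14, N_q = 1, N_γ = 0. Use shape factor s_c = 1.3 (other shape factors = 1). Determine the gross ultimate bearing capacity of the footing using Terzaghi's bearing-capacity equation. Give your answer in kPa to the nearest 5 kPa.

q_ult ≈ 685 kPa

Effective surcharge at the founding depth q = γ·D_f = 20.2 × 1.4 = 28.28 kPa.
q_ult = c·N_c·s_c + q·N_q
     = 98 × 5.14 × 1.3 + 28.28 × 1
     = 654.84 + 28.28 = 683.12 kPa.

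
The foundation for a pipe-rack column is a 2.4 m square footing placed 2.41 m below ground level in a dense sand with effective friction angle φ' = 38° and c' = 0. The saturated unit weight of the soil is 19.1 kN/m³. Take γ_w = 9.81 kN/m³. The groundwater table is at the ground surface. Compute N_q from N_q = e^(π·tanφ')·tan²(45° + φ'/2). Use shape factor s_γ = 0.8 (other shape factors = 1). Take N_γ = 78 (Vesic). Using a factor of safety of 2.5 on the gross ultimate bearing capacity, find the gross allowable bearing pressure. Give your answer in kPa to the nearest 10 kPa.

N_q = e^(π·tan38°)·tan²(64°) = 48.93.
With the water table at the surface the whole profile is submerged: γ' = 19.1 − 9.81 = 9.29 kN/m³, so q = γ'·D_f = 22.389 kPa; the same γ' applies in the ½γBN_γ term.
q_ult = q·N_q + 0.5·γ·B·N_γ·s_γ
     = 22.389 × 48.933 + 0.5 × 9.29 × 2.4 × 78 × 0.8
     = 1095.6 + 695.64 = 1791.2 kPa.
q_all = 1791.2 / 2.5 = 716.48 kPa.

q_all ≈ 720 kPa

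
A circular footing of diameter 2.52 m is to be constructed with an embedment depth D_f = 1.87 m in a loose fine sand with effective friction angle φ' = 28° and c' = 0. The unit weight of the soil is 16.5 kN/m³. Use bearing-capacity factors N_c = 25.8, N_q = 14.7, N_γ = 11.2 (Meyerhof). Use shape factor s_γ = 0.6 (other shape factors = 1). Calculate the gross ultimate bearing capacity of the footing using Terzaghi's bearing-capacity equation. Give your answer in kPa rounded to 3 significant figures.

Overburden at base level: q = 16.5 × 1.87 = 30.855 kPa.
Surcharge term q·N_q = 30.855 × 14.7 = 453.57 kPa; self-weight term 0.5·γ·B·N_γ·s_γ = 0.5 × 16.5 × 2.52 × 11.2 × 0.6 = 139.71 kPa.
q_ult = 453.57 + 139.71 = 593.28 kPa.

q_ult ≈ 593 kPa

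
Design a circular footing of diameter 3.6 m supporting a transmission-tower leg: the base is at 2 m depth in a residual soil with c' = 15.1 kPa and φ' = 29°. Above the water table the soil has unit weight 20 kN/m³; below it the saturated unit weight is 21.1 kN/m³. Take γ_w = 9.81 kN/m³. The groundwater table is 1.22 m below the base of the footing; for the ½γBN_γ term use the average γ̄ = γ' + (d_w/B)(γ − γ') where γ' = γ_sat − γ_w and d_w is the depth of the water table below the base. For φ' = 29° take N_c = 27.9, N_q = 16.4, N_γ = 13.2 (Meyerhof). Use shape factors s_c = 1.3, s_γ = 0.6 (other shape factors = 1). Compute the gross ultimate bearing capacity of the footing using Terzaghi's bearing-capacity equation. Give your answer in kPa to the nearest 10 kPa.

q_ult ≈ 1410 kPa

Overburden at base level: q = 20 × 2 = 40 kPa.
The water table is 1.22 m below the base (< B = 3.6 m), so the ½γBN_γ term uses γ̄ = γ' + (d_w/B)(γ − γ') = 11.29 + (1.22/3.6)(20 − 11.29) = 14.242 kN/m³.
Cohesion term c·N_c·s_c = 15.1 × 27.9 × 1.3 = 547.68 kPa; surcharge term q·N_q = 40 × 16.4 = 656 kPa; self-weight term 0.5·γ·B·N_γ·s_γ = 0.5 × 14.242 × 3.6 × 13.2 × 0.6 = 203.03 kPa.
q_ult = 547.68 + 656 + 203.03 = 1406.7 kPa.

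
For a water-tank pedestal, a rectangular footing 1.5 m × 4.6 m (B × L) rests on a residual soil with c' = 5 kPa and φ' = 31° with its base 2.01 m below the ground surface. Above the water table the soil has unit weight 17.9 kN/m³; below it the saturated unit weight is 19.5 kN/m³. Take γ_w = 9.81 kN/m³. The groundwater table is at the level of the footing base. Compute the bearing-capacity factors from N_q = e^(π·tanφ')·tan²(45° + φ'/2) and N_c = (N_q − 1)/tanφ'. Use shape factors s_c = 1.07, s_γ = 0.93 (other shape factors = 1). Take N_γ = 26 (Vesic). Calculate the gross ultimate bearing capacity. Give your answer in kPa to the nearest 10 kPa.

q_ult ≈ 1090 kPa

tan31° = 0.6009, so N_q = e^(π×0.6009)·tan²(60.5°) = 6.604 × 3.124 = 20.63.
N_c = (20.63 − 1)/tan31° = 32.67.
Effective surcharge at the founding depth q = γ·D_f = 17.9 × 2.01 = 35.979 kPa.
The water table coincides with the base, so in the self-weight term γ → γ' = 9.69 kN/m³.
q_ult = c·N_c·s_c + q·N_q + 0.5·γ·B·N_γ·s_γ
     = 5 × 32.671 × 1.07 + 35.979 × 20.631 + 0.5 × 9.69 × 1.5 × 26 × 0.93
     = 174.79 + 742.28 + 175.73 = 1092.8 kPa.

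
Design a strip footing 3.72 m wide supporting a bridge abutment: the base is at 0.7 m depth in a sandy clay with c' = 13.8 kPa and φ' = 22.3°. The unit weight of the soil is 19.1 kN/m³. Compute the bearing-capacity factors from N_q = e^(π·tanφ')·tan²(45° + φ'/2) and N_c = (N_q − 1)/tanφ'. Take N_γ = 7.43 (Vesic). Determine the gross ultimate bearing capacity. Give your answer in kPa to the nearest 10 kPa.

tan22.3° = 0.4101, so N_q = e^(π×0.4101)·tan²(56.15°) = 3.627 × 2.223 = 8.06.
N_c = (8.06 − 1)/tan22.3° = 17.22.
Effective surcharge at the founding depth q = γ·D_f = 19.1 × 0.7 = 13.37 kPa.
q_ult = c·N_c + q·N_q + 0.5·γ·B·N_γ
     = 13.8 × 17.222 + 13.37 × 8.0632 + 0.5 × 19.1 × 3.72 × 7.43
     = 237.66 + 107.8 + 263.96 = 609.42 kPa.

q_ult ≈ 610 kPa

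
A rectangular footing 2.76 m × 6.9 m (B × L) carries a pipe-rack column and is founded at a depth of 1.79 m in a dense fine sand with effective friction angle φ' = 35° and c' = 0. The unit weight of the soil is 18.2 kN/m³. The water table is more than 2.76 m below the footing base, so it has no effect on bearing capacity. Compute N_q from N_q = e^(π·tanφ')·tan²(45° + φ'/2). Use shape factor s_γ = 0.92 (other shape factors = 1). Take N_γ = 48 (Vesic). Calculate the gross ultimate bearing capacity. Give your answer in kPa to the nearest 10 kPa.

q_ult ≈ 2190 kPa

tan35° = 0.7002, so N_q = e^(π×0.7002)·tan²(62.5°) = 9.023 × 3.69 = 33.3.
q = γ·D_f = 18.2 × 1.79 = 32.578 kPa.
q·N_q = 32.578 × 33.296 = 1084.7 kPa
0.5·γ·B·N_γ·s_γ = 0.5 × 18.2 × 2.76 × 48 × 0.92 = 1109.1 kPa
q_ult = 1084.7 + 1109.1 = 2193.8 kPa.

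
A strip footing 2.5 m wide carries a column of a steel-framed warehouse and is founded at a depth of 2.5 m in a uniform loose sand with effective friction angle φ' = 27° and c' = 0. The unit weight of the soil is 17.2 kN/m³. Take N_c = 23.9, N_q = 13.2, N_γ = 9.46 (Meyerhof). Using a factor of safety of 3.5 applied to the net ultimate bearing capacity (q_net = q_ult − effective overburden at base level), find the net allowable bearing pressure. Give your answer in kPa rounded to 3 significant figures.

q_all(net) ≈ 208 kPa

q = γ·D_f = 17.2 × 2.5 = 43 kPa.
q·N_q = 43 × 13.2 = 567.6 kPa
0.5·γ·B·N_γ = 0.5 × 17.2 × 2.5 × 9.46 = 203.39 kPa
q_ult = 567.6 + 203.39 = 770.99 kPa.
Net ultimate: q_net = 770.99 − 43 = 727.99 kPa.
q_all(net) = 727.99 / 3.5 = 208 kPa.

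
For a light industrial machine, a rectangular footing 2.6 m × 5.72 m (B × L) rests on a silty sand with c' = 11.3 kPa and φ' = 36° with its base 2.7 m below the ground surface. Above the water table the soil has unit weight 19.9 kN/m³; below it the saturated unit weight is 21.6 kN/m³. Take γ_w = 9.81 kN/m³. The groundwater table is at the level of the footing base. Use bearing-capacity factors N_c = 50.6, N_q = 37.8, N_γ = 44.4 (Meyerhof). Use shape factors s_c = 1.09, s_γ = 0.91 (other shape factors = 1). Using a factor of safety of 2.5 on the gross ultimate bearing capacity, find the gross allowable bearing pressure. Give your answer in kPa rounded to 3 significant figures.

q_all ≈ 1310 kPa

Effective surcharge at the founding depth q = γ·D_f = 19.9 × 2.7 = 53.73 kPa.
The water table coincides with the base, so in the self-weight term γ → γ' = 11.79 kN/m³.
q_ult = c·N_c·s_c + q·N_q + 0.5·γ·B·N_γ·s_γ
     = 11.3 × 50.6 × 1.09 + 53.73 × 37.8 + 0.5 × 11.79 × 2.6 × 44.4 × 0.91
     = 623.24 + 2031 + 619.27 = 3273.5 kPa.
q_all = 3273.5 / 2.5 = 1309.4 kPa.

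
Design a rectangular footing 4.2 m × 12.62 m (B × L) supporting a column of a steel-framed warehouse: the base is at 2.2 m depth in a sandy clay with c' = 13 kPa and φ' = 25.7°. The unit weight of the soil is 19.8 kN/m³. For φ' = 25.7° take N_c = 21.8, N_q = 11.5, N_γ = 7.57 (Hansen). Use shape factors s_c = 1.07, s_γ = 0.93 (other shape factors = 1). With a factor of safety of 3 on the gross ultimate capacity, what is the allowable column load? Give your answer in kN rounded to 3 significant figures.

P_all ≈ 19400 kN

Overburden at base level: q = 19.8 × 2.2 = 43.56 kPa.
Cohesion term c·N_c·s_c = 13 × 21.8 × 1.07 = 303.24 kPa; surcharge term q·N_q = 43.56 × 11.5 = 500.94 kPa; self-weight term 0.5·γ·B·N_γ·s_γ = 0.5 × 19.8 × 4.2 × 7.57 × 0.93 = 292.73 kPa.
q_ult = 303.24 + 500.94 + 292.73 = 1096.9 kPa.
Gross allowable pressure q_all = 1096.9 / 3 = 365.64 kPa.
Footing area = 53.004 m², so allowable column load = 365.64 × 53.004 = 19380 kN.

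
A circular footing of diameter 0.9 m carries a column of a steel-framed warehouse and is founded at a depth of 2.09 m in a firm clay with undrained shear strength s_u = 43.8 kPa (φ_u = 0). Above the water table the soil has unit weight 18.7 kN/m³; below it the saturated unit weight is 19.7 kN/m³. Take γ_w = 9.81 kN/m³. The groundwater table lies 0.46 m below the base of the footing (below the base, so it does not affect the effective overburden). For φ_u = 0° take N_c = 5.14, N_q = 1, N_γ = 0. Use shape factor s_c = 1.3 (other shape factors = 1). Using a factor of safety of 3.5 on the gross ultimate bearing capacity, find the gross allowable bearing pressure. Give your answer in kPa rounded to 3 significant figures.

q_all ≈ 94.8 kPa

q = γ·D_f = 18.7 × 2.09 = 39.083 kPa.
c·N_c·s_c = 43.8 × 5.14 × 1.3 = 292.67 kPa
q·N_q = 39.083 × 1 = 39.083 kPa
q_ult = 292.67 + 39.083 = 331.75 kPa.
q_all = 331.75 / 3.5 = 94.787 kPa.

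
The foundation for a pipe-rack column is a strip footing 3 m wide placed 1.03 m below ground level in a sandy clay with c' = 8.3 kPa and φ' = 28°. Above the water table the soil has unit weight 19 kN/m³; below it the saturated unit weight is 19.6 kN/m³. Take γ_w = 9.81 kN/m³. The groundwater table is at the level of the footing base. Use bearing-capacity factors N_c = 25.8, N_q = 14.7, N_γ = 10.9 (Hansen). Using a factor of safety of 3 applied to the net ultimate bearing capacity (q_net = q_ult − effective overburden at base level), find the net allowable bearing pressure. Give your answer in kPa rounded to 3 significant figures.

q_all(net) ≈ 214 kPa

Overburden at base level: q = 19 × 1.03 = 19.57 kPa.
Below the base the soil is submerged, so the ½γBN_γ term uses γ' = 19.6 − 9.81 = 9.79 kN/m³.
Cohesion term c·N_c = 8.3 × 25.8 = 214.14 kPa; surcharge term q·N_q = 19.57 × 14.7 = 287.68 kPa; self-weight term 0.5·γ·B·N_γ = 0.5 × 9.79 × 3 × 10.9 = 160.07 kPa.
q_ult = 214.14 + 287.68 + 160.07 = 661.89 kPa.
Net ultimate: q_net = 661.89 − 19.57 = 642.32 kPa.
q_all(net) = 642.32 / 3 = 214.11 kPa.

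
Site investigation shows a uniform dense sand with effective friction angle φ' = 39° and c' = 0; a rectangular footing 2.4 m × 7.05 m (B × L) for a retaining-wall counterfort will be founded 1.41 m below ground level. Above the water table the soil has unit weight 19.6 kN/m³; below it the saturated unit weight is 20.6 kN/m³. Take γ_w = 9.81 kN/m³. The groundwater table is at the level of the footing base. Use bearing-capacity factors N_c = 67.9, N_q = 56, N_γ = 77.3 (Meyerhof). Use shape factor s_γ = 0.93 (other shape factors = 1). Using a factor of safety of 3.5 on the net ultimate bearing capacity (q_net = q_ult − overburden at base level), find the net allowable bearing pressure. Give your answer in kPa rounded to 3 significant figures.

q = γ·D_f = 19.6 × 1.41 = 27.636 kPa.
For the ½γBN_γ term take γ' = 20.6 − 9.81 = 10.79 kN/m³ (soil below base is submerged).
q·N_q = 27.636 × 56 = 1547.6 kPa
0.5·γ·B·N_γ·s_γ = 0.5 × 10.79 × 2.4 × 77.3 × 0.93 = 930.82 kPa
q_ult = 1547.6 + 930.82 = 2478.4 kPa.
q_net = 2478.4 − 27.636 = 2450.8 kPa.
q_all(net) = 2450.8 / 3.5 = 700.23 kPa.

q_all(net) ≈ 700 kPa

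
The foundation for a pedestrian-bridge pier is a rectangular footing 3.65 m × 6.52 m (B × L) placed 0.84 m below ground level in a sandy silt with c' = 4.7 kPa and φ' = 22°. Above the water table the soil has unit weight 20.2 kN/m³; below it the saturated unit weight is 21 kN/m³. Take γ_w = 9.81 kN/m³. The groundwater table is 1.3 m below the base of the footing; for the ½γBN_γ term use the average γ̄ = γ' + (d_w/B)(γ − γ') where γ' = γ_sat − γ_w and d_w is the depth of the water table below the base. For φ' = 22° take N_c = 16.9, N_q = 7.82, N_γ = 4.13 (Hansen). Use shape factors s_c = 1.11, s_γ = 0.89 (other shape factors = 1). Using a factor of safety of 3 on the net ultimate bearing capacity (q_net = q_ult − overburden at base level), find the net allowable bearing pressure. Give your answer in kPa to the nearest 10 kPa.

Overburden at base level: q = 20.2 × 0.84 = 16.968 kPa.
The water table is 1.3 m below the base (< B = 3.65 m), so the ½γBN_γ term uses γ̄ = γ' + (d_w/B)(γ − γ') = 11.19 + (1.3/3.65)(20.2 − 11.19) = 14.399 kN/m³.
Cohesion term c·N_c·s_c = 4.7 × 16.9 × 1.11 = 88.167 kPa; surcharge term q·N_q = 16.968 × 7.82 = 132.69 kPa; self-weight term 0.5·γ·B·N_γ·s_γ = 0.5 × 14.399 × 3.65 × 4.13 × 0.89 = 96.591 kPa.
q_ult = 88.167 + 132.69 + 96.591 = 317.45 kPa.
q_net = 317.45 − 16.968 = 300.48 kPa.
q_all(net) = 300.48 / 3 = 100.16 kPa.

q_all(net) ≈ 100 kPa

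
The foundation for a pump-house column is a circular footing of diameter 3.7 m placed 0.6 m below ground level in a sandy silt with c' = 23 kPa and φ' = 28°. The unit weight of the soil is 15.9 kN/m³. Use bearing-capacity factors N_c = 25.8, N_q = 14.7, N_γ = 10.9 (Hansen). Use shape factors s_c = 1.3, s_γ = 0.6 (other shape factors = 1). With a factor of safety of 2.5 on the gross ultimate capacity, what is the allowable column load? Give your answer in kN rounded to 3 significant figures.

Overburden at base level: q = 15.9 × 0.6 = 9.54 kPa.
Cohesion term c·N_c·s_c = 23 × 25.8 × 1.3 = 771.42 kPa; surcharge term q·N_q = 9.54 × 14.7 = 140.24 kPa; self-weight term 0.5·γ·B·N_γ·s_γ = 0.5 × 15.9 × 3.7 × 10.9 × 0.6 = 192.37 kPa.
q_ult = 771.42 + 140.24 + 192.37 = 1104 kPa.
Gross allowable pressure q_all = 1104 / 2.5 = 441.61 kPa.
Footing area = 10.7521 m², so allowable column load = 441.61 × 10.7521 = 4748.3 kN.

P_all ≈ 4750 kN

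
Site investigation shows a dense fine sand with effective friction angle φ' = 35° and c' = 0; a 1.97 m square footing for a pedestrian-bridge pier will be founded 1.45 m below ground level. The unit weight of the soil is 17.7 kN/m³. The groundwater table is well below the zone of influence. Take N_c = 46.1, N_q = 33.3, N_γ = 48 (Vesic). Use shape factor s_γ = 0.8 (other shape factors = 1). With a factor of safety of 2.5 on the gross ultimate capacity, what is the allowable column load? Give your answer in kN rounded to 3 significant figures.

Overburden at base level: q = 17.7 × 1.45 = 25.665 kPa.
Surcharge term q·N_q = 25.665 × 33.3 = 854.64 kPa; self-weight term 0.5·γ·B·N_γ·s_γ = 0.5 × 17.7 × 1.97 × 48 × 0.8 = 669.48 kPa.
q_ult = 854.64 + 669.48 = 1524.1 kPa.
Gross allowable pressure q_all = 1524.1 / 2.5 = 609.65 kPa.
Footing area = 3.8809 m², so allowable column load = 609.65 × 3.8809 = 2366 kN.

P_all ≈ 2370 kN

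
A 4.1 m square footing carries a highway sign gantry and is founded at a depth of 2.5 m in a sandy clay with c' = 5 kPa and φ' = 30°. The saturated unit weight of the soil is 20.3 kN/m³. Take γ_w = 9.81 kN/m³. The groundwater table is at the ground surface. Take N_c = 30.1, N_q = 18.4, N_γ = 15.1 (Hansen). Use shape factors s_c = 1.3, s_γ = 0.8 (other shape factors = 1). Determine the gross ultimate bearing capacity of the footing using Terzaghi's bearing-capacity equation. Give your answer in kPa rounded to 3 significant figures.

q_ult ≈ 938 kPa

With the water table at the surface the whole profile is submerged: γ' = 20.3 − 9.81 = 10.49 kN/m³, so q = γ'·D_f = 26.225 kPa; the same γ' applies in the ½γBN_γ term.
q_ult = c·N_c·s_c + q·N_q + 0.5·γ·B·N_γ·s_γ
     = 5 × 30.1 × 1.3 + 26.225 × 18.4 + 0.5 × 10.49 × 4.1 × 15.1 × 0.8
     = 195.65 + 482.54 + 259.77 = 937.96 kPa.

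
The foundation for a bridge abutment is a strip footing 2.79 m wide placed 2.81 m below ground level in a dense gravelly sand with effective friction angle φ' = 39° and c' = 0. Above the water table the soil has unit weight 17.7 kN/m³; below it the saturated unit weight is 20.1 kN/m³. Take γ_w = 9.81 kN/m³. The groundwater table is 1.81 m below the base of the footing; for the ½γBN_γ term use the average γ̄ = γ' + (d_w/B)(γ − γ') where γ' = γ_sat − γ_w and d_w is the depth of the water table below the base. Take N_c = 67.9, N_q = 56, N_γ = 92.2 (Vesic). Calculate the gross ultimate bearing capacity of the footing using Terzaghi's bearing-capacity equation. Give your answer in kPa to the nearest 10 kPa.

q_ult ≈ 4730 kPa

q = γ·D_f = 17.7 × 2.81 = 49.737 kPa.
γ' = 10.29 kN/m³; averaging over the depth B below the base, γ̄ = γ' + (d_w/B)(γ − γ') = 15.097 kN/m³.
q·N_q = 49.737 × 56 = 2785.3 kPa
0.5·γ·B·N_γ = 0.5 × 15.097 × 2.79 × 92.2 = 1941.8 kPa
q_ult = 2785.3 + 1941.8 = 4727.1 kPa.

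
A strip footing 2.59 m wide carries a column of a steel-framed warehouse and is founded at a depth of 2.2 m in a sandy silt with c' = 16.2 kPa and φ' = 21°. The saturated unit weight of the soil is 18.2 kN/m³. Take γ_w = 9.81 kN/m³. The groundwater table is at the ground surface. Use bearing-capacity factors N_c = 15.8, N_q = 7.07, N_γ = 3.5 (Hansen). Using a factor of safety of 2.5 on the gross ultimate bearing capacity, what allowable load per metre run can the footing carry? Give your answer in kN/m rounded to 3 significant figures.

Water table at ground surface, so effective unit weight γ' = 18.2 − 9.81 = 8.39 kN/m³ is used throughout; overburden q = 8.39 × 2.2 = 18.458 kPa; the same γ' applies in the ½γBN_γ term.
Cohesion term c·N_c = 16.2 × 15.8 = 255.96 kPa; surcharge term q·N_q = 18.458 × 7.07 = 130.5 kPa; self-weight term 0.5·γ·B·N_γ = 0.5 × 8.39 × 2.59 × 3.5 = 38.028 kPa.
q_ult = 255.96 + 130.5 + 38.028 = 424.49 kPa.
Gross allowable pressure q_all = 424.49 / 2.5 = 169.79 kPa.
Allowable wall load = q_all × B = 169.79 × 2.59 = 439.77 kN per metre run.

≈ 440 kN/m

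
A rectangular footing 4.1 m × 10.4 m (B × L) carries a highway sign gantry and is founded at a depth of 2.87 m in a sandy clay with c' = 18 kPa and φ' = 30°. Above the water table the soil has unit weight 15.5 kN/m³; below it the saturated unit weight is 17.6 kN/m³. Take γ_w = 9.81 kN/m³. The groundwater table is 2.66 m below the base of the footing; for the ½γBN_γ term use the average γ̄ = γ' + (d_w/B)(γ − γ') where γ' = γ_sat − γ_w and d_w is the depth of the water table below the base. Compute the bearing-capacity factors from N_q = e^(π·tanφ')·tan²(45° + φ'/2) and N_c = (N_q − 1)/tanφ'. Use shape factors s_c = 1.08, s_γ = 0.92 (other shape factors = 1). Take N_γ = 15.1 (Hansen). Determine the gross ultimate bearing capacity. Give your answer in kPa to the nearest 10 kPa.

q_ult ≈ 1770 kPa

tan30° = 0.5774, so N_q = e^(π×0.5774)·tan²(60°) = 6.134 × 3.0 = 18.4.
N_c = (18.4 − 1)/tan30° = 30.14.
Overburden at base level: q = 15.5 × 2.87 = 44.485 kPa.
The water table is 2.66 m below the base (< B = 4.1 m), so the ½γBN_γ term uses γ̄ = γ' + (d_w/B)(γ − γ') = 7.79 + (2.66/4.1)(15.5 − 7.79) = 12.792 kN/m³.
Cohesion term c·N_c·s_c = 18 × 30.14 × 1.08 = 585.91 kPa; surcharge term q·N_q = 44.485 × 18.401 = 818.57 kPa; self-weight term 0.5·γ·B·N_γ·s_γ = 0.5 × 12.792 × 4.1 × 15.1 × 0.92 = 364.3 kPa.
q_ult = 585.91 + 818.57 + 364.3 = 1768.8 kPa.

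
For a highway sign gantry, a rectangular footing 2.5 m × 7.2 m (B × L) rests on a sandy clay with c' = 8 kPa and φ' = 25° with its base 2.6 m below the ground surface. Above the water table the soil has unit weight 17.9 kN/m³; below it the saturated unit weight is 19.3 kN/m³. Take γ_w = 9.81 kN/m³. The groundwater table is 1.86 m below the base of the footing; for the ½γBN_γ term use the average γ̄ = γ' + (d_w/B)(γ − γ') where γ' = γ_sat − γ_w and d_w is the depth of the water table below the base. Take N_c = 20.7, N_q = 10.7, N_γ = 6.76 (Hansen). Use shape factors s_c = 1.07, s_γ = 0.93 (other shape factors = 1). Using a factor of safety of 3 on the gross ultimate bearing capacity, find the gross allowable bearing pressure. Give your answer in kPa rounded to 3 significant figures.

Overburden at base level: q = 17.9 × 2.6 = 46.54 kPa.
The water table is 1.86 m below the base (< B = 2.5 m), so the ½γBN_γ term uses γ̄ = γ' + (d_w/B)(γ − γ') = 9.49 + (1.86/2.5)(17.9 − 9.49) = 15.747 kN/m³.
Cohesion term c·N_c·s_c = 8 × 20.7 × 1.07 = 177.19 kPa; surcharge term q·N_q = 46.54 × 10.7 = 497.98 kPa; self-weight term 0.5·γ·B·N_γ·s_γ = 0.5 × 15.747 × 2.5 × 6.76 × 0.93 = 123.75 kPa.
q_ult = 177.19 + 497.98 + 123.75 = 798.92 kPa.
q_all = 798.92 / 3 = 266.31 kPa.

q_all ≈ 266 kPa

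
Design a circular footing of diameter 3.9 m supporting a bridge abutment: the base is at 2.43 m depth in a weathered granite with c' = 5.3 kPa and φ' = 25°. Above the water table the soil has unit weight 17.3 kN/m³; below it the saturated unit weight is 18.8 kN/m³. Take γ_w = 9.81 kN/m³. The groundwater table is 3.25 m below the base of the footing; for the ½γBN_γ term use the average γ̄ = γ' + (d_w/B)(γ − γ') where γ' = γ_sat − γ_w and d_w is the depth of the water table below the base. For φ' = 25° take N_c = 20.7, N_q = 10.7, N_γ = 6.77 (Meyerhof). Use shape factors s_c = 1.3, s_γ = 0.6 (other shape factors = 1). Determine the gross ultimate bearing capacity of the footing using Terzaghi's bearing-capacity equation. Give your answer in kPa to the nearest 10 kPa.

q_ult ≈ 720 kPa

q = γ·D_f = 17.3 × 2.43 = 42.039 kPa.
γ' = 8.99 kN/m³; averaging over the depth B below the base, γ̄ = γ' + (d_w/B)(γ − γ') = 15.915 kN/m³.
c·N_c·s_c = 5.3 × 20.7 × 1.3 = 142.62 kPa
q·N_q = 42.039 × 10.7 = 449.82 kPa
0.5·γ·B·N_γ·s_γ = 0.5 × 15.915 × 3.9 × 6.77 × 0.6 = 126.06 kPa
q_ult = 142.62 + 449.82 + 126.06 = 718.5 kPa.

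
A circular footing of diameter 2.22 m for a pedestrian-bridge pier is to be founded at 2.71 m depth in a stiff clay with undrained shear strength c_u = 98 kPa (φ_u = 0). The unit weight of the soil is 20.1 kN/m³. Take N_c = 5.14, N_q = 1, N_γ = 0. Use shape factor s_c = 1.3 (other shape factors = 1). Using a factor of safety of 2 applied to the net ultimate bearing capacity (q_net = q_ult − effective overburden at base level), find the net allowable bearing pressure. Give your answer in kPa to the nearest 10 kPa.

Effective surcharge at the founding depth q = γ·D_f = 20.1 × 2.71 = 54.471 kPa.
q_ult = c·N_c·s_c + q·N_q
     = 98 × 5.14 × 1.3 + 54.471 × 1
     = 654.84 + 54.471 = 709.31 kPa.
Net ultimate: q_net = 709.31 − 54.471 = 654.84 kPa.
q_all(net) = 654.84 / 2 = 327.42 kPa.

q_all(net) ≈ 330 kPa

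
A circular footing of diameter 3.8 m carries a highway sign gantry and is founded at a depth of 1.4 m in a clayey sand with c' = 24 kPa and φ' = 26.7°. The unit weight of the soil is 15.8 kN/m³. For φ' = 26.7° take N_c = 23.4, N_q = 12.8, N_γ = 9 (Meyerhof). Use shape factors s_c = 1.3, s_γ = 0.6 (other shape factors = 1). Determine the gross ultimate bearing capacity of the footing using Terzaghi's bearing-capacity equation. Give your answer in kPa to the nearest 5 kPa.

Overburden at base level: q = 15.8 × 1.4 = 22.12 kPa.
Cohesion term c·N_c·s_c = 24 × 23.4 × 1.3 = 730.08 kPa; surcharge term q·N_q = 22.12 × 12.8 = 283.14 kPa; self-weight term 0.5·γ·B·N_γ·s_γ = 0.5 × 15.8 × 3.8 × 9 × 0.6 = 162.11 kPa.
q_ult = 730.08 + 283.14 + 162.11 = 1175.3 kPa.

q_ult ≈ 1175 kPa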